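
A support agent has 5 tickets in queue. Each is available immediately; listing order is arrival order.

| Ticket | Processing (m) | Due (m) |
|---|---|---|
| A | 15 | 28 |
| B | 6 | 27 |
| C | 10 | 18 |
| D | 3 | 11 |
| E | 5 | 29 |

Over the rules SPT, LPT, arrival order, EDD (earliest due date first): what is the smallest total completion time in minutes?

SPT (increasing processing time): D E B C A.
D: 0→3
E: 3→8
B: 8→14
C: 14→24
A: 24→39
Sum = 3+8+14+24+39 = 88.
LPT (decreasing processing time): A C B E D.
A: 0→15
C: 15→25
B: 25→31
E: 31→36
D: 36→39
Sum = 15+25+31+36+39 = 146.
FIFO (arrival order): A B C D E.
A: 0→15
B: 15→21
C: 21→31
D: 31→34
E: 34→39
Sum = 15+21+31+34+39 = 140.
EDD (increasing due date): D C B A E.
D: 0→3
C: 3→13
B: 13→19
A: 19→34
E: 34→39
Sum = 3+13+19+34+39 = 108.
SPT 88, LPT 146, FIFO 140, EDD 108 → minimum 88.

88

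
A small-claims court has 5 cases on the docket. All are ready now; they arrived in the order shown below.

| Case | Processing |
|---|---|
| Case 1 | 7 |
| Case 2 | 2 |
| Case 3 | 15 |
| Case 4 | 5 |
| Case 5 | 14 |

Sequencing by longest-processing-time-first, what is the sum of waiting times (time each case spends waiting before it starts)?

LPT (decreasing processing time): Case 3 Case 5 Case 1 Case 4 Case 2.
Case 3: waits 0, runs 0→15
Case 5: waits 15, runs 15→29
Case 1: waits 29, runs 29→36
Case 4: waits 36, runs 36→41
Case 2: waits 41, runs 41→43
Sum = 0+15+29+36+41 = 121.

121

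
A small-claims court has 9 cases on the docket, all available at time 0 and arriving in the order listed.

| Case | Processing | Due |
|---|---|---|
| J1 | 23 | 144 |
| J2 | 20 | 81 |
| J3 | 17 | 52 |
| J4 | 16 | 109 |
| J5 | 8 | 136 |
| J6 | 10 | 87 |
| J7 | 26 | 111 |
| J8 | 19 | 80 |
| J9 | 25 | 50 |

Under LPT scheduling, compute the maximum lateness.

78

LPT (decreasing processing time): J7 J9 J1 J2 J8 J3 J4 J6 J5.
J7: 0→26, due 111, lateness -85
J9: 26→51, due 50, lateness 1
J1: 51→74, due 144, lateness -70
J2: 74→94, due 81, lateness 13
J8: 94→113, due 80, lateness 33
J3: 113→130, due 52, lateness 78
J4: 130→146, due 109, lateness 37
J6: 146→156, due 87, lateness 69
J5: 156→164, due 136, lateness 28
Maximum = 78.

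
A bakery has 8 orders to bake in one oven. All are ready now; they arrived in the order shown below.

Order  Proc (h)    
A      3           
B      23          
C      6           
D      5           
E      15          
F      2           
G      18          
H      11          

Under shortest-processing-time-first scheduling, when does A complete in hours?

5

SPT (increasing processing time): F A D C H E G B.
F: 0→2
A: 2→5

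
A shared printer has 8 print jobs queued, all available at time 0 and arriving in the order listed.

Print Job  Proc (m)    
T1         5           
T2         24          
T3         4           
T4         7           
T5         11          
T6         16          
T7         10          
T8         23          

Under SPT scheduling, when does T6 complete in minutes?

SPT (increasing processing time): T3 T1 T4 T7 T5 T6 T8 T2.
T3: 0→4
T1: 4→9
T4: 9→16
T7: 16→26
T5: 26→37
T6: 37→53

53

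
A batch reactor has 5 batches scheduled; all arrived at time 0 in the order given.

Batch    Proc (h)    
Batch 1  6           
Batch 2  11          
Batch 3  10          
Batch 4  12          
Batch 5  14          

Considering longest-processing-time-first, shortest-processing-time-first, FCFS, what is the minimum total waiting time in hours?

LPT (decreasing processing time): Batch 5 Batch 4 Batch 2 Batch 3 Batch 1.
Batch 5: waits 0, runs 0→14
Batch 4: waits 14, runs 14→26
Batch 2: waits 26, runs 26→37
Batch 3: waits 37, runs 37→47
Batch 1: waits 47, runs 47→53
Sum = 0+14+26+37+47 = 124.
SPT (increasing processing time): Batch 1 Batch 3 Batch 2 Batch 4 Batch 5.
Batch 1: waits 0, runs 0→6
Batch 3: waits 6, runs 6→16
Batch 2: waits 16, runs 16→27
Batch 4: waits 27, runs 27→39
Batch 5: waits 39, runs 39→53
Sum = 0+6+16+27+39 = 88.
FIFO (arrival order): Batch 1 Batch 2 Batch 3 Batch 4 Batch 5.
Batch 1: waits 0, runs 0→6
Batch 2: waits 6, runs 6→17
Batch 3: waits 17, runs 17→27
Batch 4: waits 27, runs 27→39
Batch 5: waits 39, runs 39→53
Sum = 0+6+17+27+39 = 89.
LPT 124, SPT 88, FIFO 89 → minimum 88.

88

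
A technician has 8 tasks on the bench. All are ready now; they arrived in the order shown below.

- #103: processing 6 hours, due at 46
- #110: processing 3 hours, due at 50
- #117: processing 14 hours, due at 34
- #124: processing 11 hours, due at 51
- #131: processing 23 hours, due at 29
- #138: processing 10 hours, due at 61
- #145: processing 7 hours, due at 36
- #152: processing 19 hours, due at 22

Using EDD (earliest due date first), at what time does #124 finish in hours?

EDD (increasing due date): #152 #131 #117 #145 #103 #110 #124 #138.
#152: 0→19
#131: 19→42
#117: 42→56
#145: 56→63
#103: 63→69
#110: 69→72
#124: 72→83

83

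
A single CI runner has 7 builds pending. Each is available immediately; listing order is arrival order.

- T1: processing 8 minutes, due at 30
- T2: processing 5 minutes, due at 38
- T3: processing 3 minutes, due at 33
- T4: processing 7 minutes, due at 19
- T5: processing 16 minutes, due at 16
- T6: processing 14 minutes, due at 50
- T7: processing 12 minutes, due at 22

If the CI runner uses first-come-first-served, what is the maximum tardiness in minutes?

FIFO (arrival order): T1 T2 T3 T4 T5 T6 T7.
T1: 0→8, due 30, tardiness 0
T2: 8→13, due 38, tardiness 0
T3: 13→16, due 33, tardiness 0
T4: 16→23, due 19, tardiness 4
T5: 23→39, due 16, tardiness 23
T6: 39→53, due 50, tardiness 3
T7: 53→65, due 22, tardiness 43
Maximum = 43.

43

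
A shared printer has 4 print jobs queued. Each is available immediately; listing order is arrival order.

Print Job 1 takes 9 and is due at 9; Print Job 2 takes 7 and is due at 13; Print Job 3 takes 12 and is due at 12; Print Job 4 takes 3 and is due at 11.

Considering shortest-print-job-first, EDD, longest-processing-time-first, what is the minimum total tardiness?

29

SPT (increasing processing time): Print Job 4 Print Job 2 Print Job 1 Print Job 3.
Print Job 4: 0→3, due 11, tardiness 0
Print Job 2: 3→10, due 13, tardiness 0
Print Job 1: 10→19, due 9, tardiness 10
Print Job 3: 19→31, due 12, tardiness 19
Sum = 0+0+10+19 = 29.
EDD (increasing due date): Print Job 1 Print Job 4 Print Job 3 Print Job 2.
Print Job 1: 0→9, due 9, tardiness 0
Print Job 4: 9→12, due 11, tardiness 1
Print Job 3: 12→24, due 12, tardiness 12
Print Job 2: 24→31, due 13, tardiness 18
Sum = 0+1+12+18 = 31.
LPT (decreasing processing time): Print Job 3 Print Job 1 Print Job 2 Print Job 4.
Print Job 3: 0→12, due 12, tardiness 0
Print Job 1: 12→21, due 9, tardiness 12
Print Job 2: 21→28, due 13, tardiness 15
Print Job 4: 28→31, due 11, tardiness 20
Sum = 0+12+15+20 = 47.
SPT 29, EDD 31, LPT 47 → minimum 29.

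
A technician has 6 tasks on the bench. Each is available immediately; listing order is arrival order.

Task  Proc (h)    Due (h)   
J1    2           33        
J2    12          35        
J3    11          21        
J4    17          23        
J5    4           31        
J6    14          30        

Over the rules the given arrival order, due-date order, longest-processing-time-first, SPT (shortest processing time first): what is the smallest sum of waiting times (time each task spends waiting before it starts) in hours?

97

FIFO (arrival order): J1 J2 J3 J4 J5 J6.
J1: waits 0, runs 0→2
J2: waits 2, runs 2→14
J3: waits 14, runs 14→25
J4: waits 25, runs 25→42
J5: waits 42, runs 42→46
J6: waits 46, runs 46→60
Sum = 0+2+14+25+42+46 = 129.
EDD (increasing due date): J3 J4 J6 J5 J1 J2.
J3: waits 0, runs 0→11
J4: waits 11, runs 11→28
J6: waits 28, runs 28→42
J5: waits 42, runs 42→46
J1: waits 46, runs 46→48
J2: waits 48, runs 48→60
Sum = 0+11+28+42+46+48 = 175.
LPT (decreasing processing time): J4 J6 J2 J3 J5 J1.
J4: waits 0, runs 0→17
J6: waits 17, runs 17→31
J2: waits 31, runs 31→43
J3: waits 43, runs 43→54
J5: waits 54, runs 54→58
J1: waits 58, runs 58→60
Sum = 0+17+31+43+54+58 = 203.
SPT (increasing processing time): J1 J5 J3 J2 J6 J4.
J1: waits 0, runs 0→2
J5: waits 2, runs 2→6
J3: waits 6, runs 6→17
J2: waits 17, runs 17→29
J6: waits 29, runs 29→43
J4: waits 43, runs 43→60
Sum = 0+2+6+17+29+43 = 97.
FIFO 129, EDD 175, LPT 203, SPT 97 → minimum 97.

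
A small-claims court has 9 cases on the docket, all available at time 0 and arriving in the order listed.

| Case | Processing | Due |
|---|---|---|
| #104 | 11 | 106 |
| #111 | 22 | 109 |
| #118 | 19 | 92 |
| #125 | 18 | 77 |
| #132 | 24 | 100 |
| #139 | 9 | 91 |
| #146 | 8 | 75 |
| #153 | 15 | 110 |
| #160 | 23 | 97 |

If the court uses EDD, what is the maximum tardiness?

EDD (increasing due date): #146 #125 #139 #118 #160 #132 #104 #111 #153.
#146: 0→8, due 75, tardiness 0
#125: 8→26, due 77, tardiness 0
#139: 26→35, due 91, tardiness 0
#118: 35→54, due 92, tardiness 0
#160: 54→77, due 97, tardiness 0
#132: 77→101, due 100, tardiness 1
#104: 101→112, due 106, tardiness 6
#111: 112→134, due 109, tardiness 25
#153: 134→149, due 110, tardiness 39
Maximum = 39.

39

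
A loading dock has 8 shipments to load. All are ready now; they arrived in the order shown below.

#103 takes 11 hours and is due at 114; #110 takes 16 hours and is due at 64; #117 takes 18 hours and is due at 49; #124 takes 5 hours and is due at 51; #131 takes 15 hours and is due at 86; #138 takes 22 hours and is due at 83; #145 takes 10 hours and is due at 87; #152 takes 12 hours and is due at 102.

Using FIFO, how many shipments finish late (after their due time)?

3

FIFO (arrival order): #103 #110 #117 #124 #131 #138 #145 #152.
#103: 0→11, due 114, tardiness 0
#110: 11→27, due 64, tardiness 0
#117: 27→45, due 49, tardiness 0
#124: 45→50, due 51, tardiness 0
#131: 50→65, due 86, tardiness 0
#138: 65→87, due 83, tardiness 4
#145: 87→97, due 87, tardiness 10
#152: 97→109, due 102, tardiness 7
Late shipments: 3.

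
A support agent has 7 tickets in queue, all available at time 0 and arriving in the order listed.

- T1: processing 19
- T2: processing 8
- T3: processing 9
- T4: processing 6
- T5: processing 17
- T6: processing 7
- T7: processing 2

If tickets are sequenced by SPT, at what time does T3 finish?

SPT (increasing processing time): T7 T4 T6 T2 T3 T5 T1.
T7: 0→2
T4: 2→8
T6: 8→15
T2: 15→23
T3: 23→32

32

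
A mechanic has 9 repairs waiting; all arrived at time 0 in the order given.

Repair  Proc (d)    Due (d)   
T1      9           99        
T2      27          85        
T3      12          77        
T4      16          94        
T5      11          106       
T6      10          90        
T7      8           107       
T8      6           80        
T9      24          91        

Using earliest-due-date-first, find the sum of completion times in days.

EDD (increasing due date): T3 T8 T2 T6 T9 T4 T1 T5 T7.
T3: 0→12
T8: 12→18
T2: 18→45
T6: 45→55
T9: 55→79
T4: 79→95
T1: 95→104
T5: 104→115
T7: 115→123
Sum = 12+18+45+55+79+95+104+115+123 = 646.

646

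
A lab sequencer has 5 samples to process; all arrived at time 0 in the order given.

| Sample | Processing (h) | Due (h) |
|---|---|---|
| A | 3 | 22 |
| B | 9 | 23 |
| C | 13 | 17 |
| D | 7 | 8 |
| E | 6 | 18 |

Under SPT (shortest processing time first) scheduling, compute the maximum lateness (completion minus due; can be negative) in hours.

21

SPT (increasing processing time): A E D B C.
A: 0→3, due 22, lateness -19
E: 3→9, due 18, lateness -9
D: 9→16, due 8, lateness 8
B: 16→25, due 23, lateness 2
C: 25→38, due 17, lateness 21
Maximum = 21.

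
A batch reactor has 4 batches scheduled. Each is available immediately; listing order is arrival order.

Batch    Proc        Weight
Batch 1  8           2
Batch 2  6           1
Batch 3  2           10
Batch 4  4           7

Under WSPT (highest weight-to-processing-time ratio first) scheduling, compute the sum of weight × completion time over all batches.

WSPT (decreasing weight/processing-time ratio): Batch 3 Batch 4 Batch 1 Batch 2.
Batch 3: finishes 2, weight 10, w·C = 20
Batch 4: finishes 6, weight 7, w·C = 42
Batch 1: finishes 14, weight 2, w·C = 28
Batch 2: finishes 20, weight 1, w·C = 20
Sum = 20+42+28+20 = 110.

110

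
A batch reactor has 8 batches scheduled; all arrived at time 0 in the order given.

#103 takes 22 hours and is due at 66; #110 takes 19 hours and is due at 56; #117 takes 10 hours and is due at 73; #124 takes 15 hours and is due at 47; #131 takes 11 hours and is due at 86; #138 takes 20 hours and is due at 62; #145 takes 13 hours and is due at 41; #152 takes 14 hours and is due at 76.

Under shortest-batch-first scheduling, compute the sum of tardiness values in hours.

140

SPT (increasing processing time): #117 #131 #145 #152 #124 #110 #138 #103.
#117: 0→10, due 73, tardiness 0
#131: 10→21, due 86, tardiness 0
#145: 21→34, due 41, tardiness 0
#152: 34→48, due 76, tardiness 0
#124: 48→63, due 47, tardiness 16
#110: 63→82, due 56, tardiness 26
#138: 82→102, due 62, tardiness 40
#103: 102→124, due 66, tardiness 58
Sum = 0+0+0+0+16+26+40+58 = 140.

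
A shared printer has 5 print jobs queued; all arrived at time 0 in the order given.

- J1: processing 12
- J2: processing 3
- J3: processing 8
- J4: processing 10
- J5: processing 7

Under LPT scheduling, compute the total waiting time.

LPT (decreasing processing time): J1 J4 J3 J5 J2.
J1: waits 0, runs 0→12
J4: waits 12, runs 12→22
J3: waits 22, runs 22→30
J5: waits 30, runs 30→37
J2: waits 37, runs 37→40
Sum = 0+12+22+30+37 = 101.

101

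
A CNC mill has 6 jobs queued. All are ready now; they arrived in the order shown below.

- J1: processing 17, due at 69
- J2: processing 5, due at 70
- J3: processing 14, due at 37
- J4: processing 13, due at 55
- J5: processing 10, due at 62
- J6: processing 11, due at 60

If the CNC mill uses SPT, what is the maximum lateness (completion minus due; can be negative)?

SPT (increasing processing time): J2 J5 J6 J4 J3 J1.
J2: 0→5, due 70, lateness -65
J5: 5→15, due 62, lateness -47
J6: 15→26, due 60, lateness -34
J4: 26→39, due 55, lateness -16
J3: 39→53, due 37, lateness 16
J1: 53→70, due 69, lateness 1
Maximum = 16.

16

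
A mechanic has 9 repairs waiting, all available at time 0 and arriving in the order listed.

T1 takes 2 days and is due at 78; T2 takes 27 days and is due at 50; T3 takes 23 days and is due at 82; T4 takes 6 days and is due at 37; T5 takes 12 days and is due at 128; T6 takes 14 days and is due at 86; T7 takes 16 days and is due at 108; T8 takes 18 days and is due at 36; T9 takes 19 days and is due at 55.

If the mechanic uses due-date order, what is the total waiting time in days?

564

EDD (increasing due date): T8 T4 T2 T9 T1 T3 T6 T7 T5.
T8: waits 0, runs 0→18
T4: waits 18, runs 18→24
T2: waits 24, runs 24→51
T9: waits 51, runs 51→70
T1: waits 70, runs 70→72
T3: waits 72, runs 72→95
T6: waits 95, runs 95→109
T7: waits 109, runs 109→125
T5: waits 125, runs 125→137
Sum = 0+18+24+51+70+72+95+109+125 = 564.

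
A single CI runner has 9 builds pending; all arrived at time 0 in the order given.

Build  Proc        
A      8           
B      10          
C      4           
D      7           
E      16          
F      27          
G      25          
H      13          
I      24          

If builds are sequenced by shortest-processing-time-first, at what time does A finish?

SPT (increasing processing time): C D A B H E I G F.
C: 0→4
D: 4→11
A: 11→19

19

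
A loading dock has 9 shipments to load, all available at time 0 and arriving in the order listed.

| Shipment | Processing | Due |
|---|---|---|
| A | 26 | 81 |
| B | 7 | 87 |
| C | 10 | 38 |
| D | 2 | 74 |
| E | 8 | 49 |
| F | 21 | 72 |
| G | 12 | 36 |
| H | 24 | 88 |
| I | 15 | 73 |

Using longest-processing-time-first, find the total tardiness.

299

LPT (decreasing processing time): A H F I G C E B D.
A: 0→26, due 81, tardiness 0
H: 26→50, due 88, tardiness 0
F: 50→71, due 72, tardiness 0
I: 71→86, due 73, tardiness 13
G: 86→98, due 36, tardiness 62
C: 98→108, due 38, tardiness 70
E: 108→116, due 49, tardiness 67
B: 116→123, due 87, tardiness 36
D: 123→125, due 74, tardiness 51
Sum = 0+0+0+13+62+70+67+36+51 = 299.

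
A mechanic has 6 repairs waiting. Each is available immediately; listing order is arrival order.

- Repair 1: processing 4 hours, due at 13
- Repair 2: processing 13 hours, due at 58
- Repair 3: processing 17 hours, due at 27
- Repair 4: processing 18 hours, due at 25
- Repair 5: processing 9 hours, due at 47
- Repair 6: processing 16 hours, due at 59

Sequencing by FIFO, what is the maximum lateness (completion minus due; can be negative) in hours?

FIFO (arrival order): Repair 1 Repair 2 Repair 3 Repair 4 Repair 5 Repair 6.
Repair 1: 0→4, due 13, lateness -9
Repair 2: 4→17, due 58, lateness -41
Repair 3: 17→34, due 27, lateness 7
Repair 4: 34→52, due 25, lateness 27
Repair 5: 52→61, due 47, lateness 14
Repair 6: 61→77, due 59, lateness 18
Maximum = 27.

27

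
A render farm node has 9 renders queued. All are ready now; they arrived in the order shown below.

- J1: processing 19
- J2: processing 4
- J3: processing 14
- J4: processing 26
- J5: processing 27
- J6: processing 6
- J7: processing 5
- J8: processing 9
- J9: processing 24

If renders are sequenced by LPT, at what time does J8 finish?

LPT (decreasing processing time): J5 J4 J9 J1 J3 J8 J6 J7 J2.
J5: 0→27
J4: 27→53
J9: 53→77
J1: 77→96
J3: 96→110
J8: 110→119

119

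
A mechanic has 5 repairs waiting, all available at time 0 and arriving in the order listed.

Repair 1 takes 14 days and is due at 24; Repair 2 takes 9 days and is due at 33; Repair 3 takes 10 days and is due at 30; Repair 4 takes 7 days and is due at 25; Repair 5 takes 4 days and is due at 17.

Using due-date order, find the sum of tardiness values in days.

16

EDD (increasing due date): Repair 5 Repair 1 Repair 4 Repair 3 Repair 2.
Repair 5: 0→4, due 17, tardiness 0
Repair 1: 4→18, due 24, tardiness 0
Repair 4: 18→25, due 25, tardiness 0
Repair 3: 25→35, due 30, tardiness 5
Repair 2: 35→44, due 33, tardiness 11
Sum = 0+0+0+5+11 = 16.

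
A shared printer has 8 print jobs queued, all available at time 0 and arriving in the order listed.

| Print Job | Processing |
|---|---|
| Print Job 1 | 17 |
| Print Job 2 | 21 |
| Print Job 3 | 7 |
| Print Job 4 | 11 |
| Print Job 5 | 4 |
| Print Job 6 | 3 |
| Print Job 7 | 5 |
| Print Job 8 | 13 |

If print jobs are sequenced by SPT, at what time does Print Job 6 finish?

3

SPT (increasing processing time): Print Job 6 Print Job 5 Print Job 7 Print Job 3 Print Job 4 Print Job 8 Print Job 1 Print Job 2.
Print Job 6: 0→3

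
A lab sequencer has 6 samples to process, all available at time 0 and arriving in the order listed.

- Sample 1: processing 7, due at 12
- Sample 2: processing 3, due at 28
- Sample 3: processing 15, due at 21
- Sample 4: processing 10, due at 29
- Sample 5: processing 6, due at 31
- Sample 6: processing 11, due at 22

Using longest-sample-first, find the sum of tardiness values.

84

LPT (decreasing processing time): Sample 3 Sample 6 Sample 4 Sample 1 Sample 5 Sample 2.
Sample 3: 0→15, due 21, tardiness 0
Sample 6: 15→26, due 22, tardiness 4
Sample 4: 26→36, due 29, tardiness 7
Sample 1: 36→43, due 12, tardiness 31
Sample 5: 43→49, due 31, tardiness 18
Sample 2: 49→52, due 28, tardiness 24
Sum = 0+4+7+31+18+24 = 84.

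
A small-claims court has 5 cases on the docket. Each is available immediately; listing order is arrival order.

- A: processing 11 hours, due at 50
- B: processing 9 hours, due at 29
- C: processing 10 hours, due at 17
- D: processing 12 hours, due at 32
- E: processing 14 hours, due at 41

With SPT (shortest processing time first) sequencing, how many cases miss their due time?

SPT (increasing processing time): B C A D E.
B: 0→9, due 29, tardiness 0
C: 9→19, due 17, tardiness 2
A: 19→30, due 50, tardiness 0
D: 30→42, due 32, tardiness 10
E: 42→56, due 41, tardiness 15
Late cases: 3.

3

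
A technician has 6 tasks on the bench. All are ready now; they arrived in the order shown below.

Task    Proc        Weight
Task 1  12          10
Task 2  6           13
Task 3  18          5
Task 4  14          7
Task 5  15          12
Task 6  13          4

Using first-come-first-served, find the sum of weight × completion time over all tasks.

1976

FIFO (arrival order): Task 1 Task 2 Task 3 Task 4 Task 5 Task 6.
Task 1: finishes 12, weight 10, w·C = 120
Task 2: finishes 18, weight 13, w·C = 234
Task 3: finishes 36, weight 5, w·C = 180
Task 4: finishes 50, weight 7, w·C = 350
Task 5: finishes 65, weight 12, w·C = 780
Task 6: finishes 78, weight 4, w·C = 312
Sum = 120+234+180+350+780+312 = 1976.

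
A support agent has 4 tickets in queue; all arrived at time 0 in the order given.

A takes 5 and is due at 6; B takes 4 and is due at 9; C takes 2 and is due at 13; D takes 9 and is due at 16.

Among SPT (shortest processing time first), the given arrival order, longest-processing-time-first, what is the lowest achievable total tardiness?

4

SPT (increasing processing time): C B A D.
C: 0→2, due 13, tardiness 0
B: 2→6, due 9, tardiness 0
A: 6→11, due 6, tardiness 5
D: 11→20, due 16, tardiness 4
Sum = 0+0+5+4 = 9.
FIFO (arrival order): A B C D.
A: 0→5, due 6, tardiness 0
B: 5→9, due 9, tardiness 0
C: 9→11, due 13, tardiness 0
D: 11→20, due 16, tardiness 4
Sum = 0+0+0+4 = 4.
LPT (decreasing processing time): D A B C.
D: 0→9, due 16, tardiness 0
A: 9→14, due 6, tardiness 8
B: 14→18, due 9, tardiness 9
C: 18→20, due 13, tardiness 7
Sum = 0+8+9+7 = 24.
SPT 9, FIFO 4, LPT 24 → minimum 4.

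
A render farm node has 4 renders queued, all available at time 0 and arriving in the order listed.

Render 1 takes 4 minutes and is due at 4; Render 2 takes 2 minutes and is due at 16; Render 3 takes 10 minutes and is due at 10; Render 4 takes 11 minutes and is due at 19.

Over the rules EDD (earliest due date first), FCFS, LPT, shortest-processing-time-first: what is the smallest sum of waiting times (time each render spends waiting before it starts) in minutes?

EDD (increasing due date): Render 1 Render 3 Render 2 Render 4.
Render 1: waits 0, runs 0→4
Render 3: waits 4, runs 4→14
Render 2: waits 14, runs 14→16
Render 4: waits 16, runs 16→27
Sum = 0+4+14+16 = 34.
FIFO (arrival order): Render 1 Render 2 Render 3 Render 4.
Render 1: waits 0, runs 0→4
Render 2: waits 4, runs 4→6
Render 3: waits 6, runs 6→16
Render 4: waits 16, runs 16→27
Sum = 0+4+6+16 = 26.
LPT (decreasing processing time): Render 4 Render 3 Render 1 Render 2.
Render 4: waits 0, runs 0→11
Render 3: waits 11, runs 11→21
Render 1: waits 21, runs 21→25
Render 2: waits 25, runs 25→27
Sum = 0+11+21+25 = 57.
SPT (increasing processing time): Render 2 Render 1 Render 3 Render 4.
Render 2: waits 0, runs 0→2
Render 1: waits 2, runs 2→6
Render 3: waits 6, runs 6→16
Render 4: waits 16, runs 16→27
Sum = 0+2+6+16 = 24.
EDD 34, FIFO 26, LPT 57, SPT 24 → minimum 24.

24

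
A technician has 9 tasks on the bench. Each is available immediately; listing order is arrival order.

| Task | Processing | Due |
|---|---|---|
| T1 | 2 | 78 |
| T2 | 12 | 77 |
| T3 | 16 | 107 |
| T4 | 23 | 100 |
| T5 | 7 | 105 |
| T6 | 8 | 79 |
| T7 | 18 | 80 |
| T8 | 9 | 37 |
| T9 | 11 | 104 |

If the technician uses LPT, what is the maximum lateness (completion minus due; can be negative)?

52

LPT (decreasing processing time): T4 T7 T3 T2 T9 T8 T6 T5 T1.
T4: 0→23, due 100, lateness -77
T7: 23→41, due 80, lateness -39
T3: 41→57, due 107, lateness -50
T2: 57→69, due 77, lateness -8
T9: 69→80, due 104, lateness -24
T8: 80→89, due 37, lateness 52
T6: 89→97, due 79, lateness 18
T5: 97→104, due 105, lateness -1
T1: 104→106, due 78, lateness 28
Maximum = 52.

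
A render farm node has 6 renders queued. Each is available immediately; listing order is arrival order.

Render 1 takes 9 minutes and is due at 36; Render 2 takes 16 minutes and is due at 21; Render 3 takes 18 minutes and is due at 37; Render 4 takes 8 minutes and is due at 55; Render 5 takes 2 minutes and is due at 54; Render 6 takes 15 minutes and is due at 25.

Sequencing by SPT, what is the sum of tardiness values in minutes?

SPT (increasing processing time): Render 5 Render 4 Render 1 Render 6 Render 2 Render 3.
Render 5: 0→2, due 54, tardiness 0
Render 4: 2→10, due 55, tardiness 0
Render 1: 10→19, due 36, tardiness 0
Render 6: 19→34, due 25, tardiness 9
Render 2: 34→50, due 21, tardiness 29
Render 3: 50→68, due 37, tardiness 31
Sum = 0+0+0+9+29+31 = 69.

69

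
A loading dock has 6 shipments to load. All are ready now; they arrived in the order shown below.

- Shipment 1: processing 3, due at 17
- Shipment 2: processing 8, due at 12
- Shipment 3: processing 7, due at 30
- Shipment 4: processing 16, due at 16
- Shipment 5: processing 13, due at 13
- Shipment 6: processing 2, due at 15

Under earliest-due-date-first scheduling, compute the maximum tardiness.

25

EDD (increasing due date): Shipment 2 Shipment 5 Shipment 6 Shipment 4 Shipment 1 Shipment 3.
Shipment 2: 0→8, due 12, tardiness 0
Shipment 5: 8→21, due 13, tardiness 8
Shipment 6: 21→23, due 15, tardiness 8
Shipment 4: 23→39, due 16, tardiness 23
Shipment 1: 39→42, due 17, tardiness 25
Shipment 3: 42→49, due 30, tardiness 19
Maximum = 25.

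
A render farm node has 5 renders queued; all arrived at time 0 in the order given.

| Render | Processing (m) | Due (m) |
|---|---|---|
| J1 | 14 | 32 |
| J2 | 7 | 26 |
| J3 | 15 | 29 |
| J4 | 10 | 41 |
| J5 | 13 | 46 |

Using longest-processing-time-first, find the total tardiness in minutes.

LPT (decreasing processing time): J3 J1 J5 J4 J2.
J3: 0→15, due 29, tardiness 0
J1: 15→29, due 32, tardiness 0
J5: 29→42, due 46, tardiness 0
J4: 42→52, due 41, tardiness 11
J2: 52→59, due 26, tardiness 33
Sum = 0+0+0+11+33 = 44.

44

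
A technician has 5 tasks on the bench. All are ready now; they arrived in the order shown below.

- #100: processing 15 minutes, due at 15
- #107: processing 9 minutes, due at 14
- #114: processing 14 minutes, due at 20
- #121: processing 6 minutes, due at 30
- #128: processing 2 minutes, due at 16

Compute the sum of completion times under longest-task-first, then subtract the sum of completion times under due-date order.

27

LPT (decreasing processing time): #100 #114 #107 #121 #128.
#100: 0→15
#114: 15→29
#107: 29→38
#121: 38→44
#128: 44→46
Sum = 15+29+38+44+46 = 172.
EDD (increasing due date): #107 #100 #128 #114 #121.
#107: 0→9
#100: 9→24
#128: 24→26
#114: 26→40
#121: 40→46
Sum = 9+24+26+40+46 = 145.
Difference = 172 − 145 = 27.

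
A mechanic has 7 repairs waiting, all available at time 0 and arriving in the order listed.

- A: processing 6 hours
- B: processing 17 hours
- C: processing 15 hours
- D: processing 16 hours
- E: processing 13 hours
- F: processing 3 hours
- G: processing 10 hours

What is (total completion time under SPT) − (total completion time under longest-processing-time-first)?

SPT (increasing processing time): F A G E C D B.
F: 0→3
A: 3→9
G: 9→19
E: 19→32
C: 32→47
D: 47→63
B: 63→80
Sum = 3+9+19+32+47+63+80 = 253.
LPT (decreasing processing time): B D C E G A F.
B: 0→17
D: 17→33
C: 33→48
E: 48→61
G: 61→71
A: 71→77
F: 77→80
Sum = 17+33+48+61+71+77+80 = 387.
Difference = 253 − 387 = -134.

-134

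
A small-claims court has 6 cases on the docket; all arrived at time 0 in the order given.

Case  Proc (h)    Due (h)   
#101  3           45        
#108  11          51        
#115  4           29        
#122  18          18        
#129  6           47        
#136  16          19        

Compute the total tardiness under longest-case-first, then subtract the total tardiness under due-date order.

LPT (decreasing processing time): #122 #136 #108 #129 #115 #101.
#122: 0→18, due 18, tardiness 0
#136: 18→34, due 19, tardiness 15
#108: 34→45, due 51, tardiness 0
#129: 45→51, due 47, tardiness 4
#115: 51→55, due 29, tardiness 26
#101: 55→58, due 45, tardiness 13
Sum = 0+15+0+4+26+13 = 58.
EDD (increasing due date): #122 #136 #115 #101 #129 #108.
#122: 0→18, due 18, tardiness 0
#136: 18→34, due 19, tardiness 15
#115: 34→38, due 29, tardiness 9
#101: 38→41, due 45, tardiness 0
#129: 41→47, due 47, tardiness 0
#108: 47→58, due 51, tardiness 7
Sum = 0+15+9+0+0+7 = 31.
Difference = 58 − 31 = 27.

27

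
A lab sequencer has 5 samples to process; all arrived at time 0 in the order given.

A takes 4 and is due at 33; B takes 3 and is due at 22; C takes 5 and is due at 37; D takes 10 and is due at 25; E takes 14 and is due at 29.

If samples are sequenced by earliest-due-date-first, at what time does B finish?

EDD (increasing due date): B D E A C.
B: 0→3

3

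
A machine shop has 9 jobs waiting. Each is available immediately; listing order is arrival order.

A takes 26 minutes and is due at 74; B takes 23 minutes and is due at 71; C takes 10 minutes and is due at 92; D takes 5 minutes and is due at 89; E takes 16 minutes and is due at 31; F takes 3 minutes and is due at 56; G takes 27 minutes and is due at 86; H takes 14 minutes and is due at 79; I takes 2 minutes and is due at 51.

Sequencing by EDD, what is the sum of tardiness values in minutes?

91

EDD (increasing due date): E I F B A H G D C.
E: 0→16, due 31, tardiness 0
I: 16→18, due 51, tardiness 0
F: 18→21, due 56, tardiness 0
B: 21→44, due 71, tardiness 0
A: 44→70, due 74, tardiness 0
H: 70→84, due 79, tardiness 5
G: 84→111, due 86, tardiness 25
D: 111→116, due 89, tardiness 27
C: 116→126, due 92, tardiness 34
Sum = 0+0+0+0+0+5+25+27+34 = 91.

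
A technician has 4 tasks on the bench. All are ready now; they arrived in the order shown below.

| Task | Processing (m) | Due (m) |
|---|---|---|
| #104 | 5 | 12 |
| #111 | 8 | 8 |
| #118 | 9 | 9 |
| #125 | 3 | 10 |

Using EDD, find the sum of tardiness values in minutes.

31

EDD (increasing due date): #111 #118 #125 #104.
#111: 0→8, due 8, tardiness 0
#118: 8→17, due 9, tardiness 8
#125: 17→20, due 10, tardiness 10
#104: 20→25, due 12, tardiness 13
Sum = 0+8+10+13 = 31.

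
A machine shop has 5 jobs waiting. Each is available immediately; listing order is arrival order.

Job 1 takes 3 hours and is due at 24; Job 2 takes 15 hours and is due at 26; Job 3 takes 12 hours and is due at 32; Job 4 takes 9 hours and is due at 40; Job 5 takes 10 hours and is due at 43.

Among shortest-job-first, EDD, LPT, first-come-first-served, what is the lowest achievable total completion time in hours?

120

SPT (increasing processing time): Job 1 Job 4 Job 5 Job 3 Job 2.
Job 1: 0→3
Job 4: 3→12
Job 5: 12→22
Job 3: 22→34
Job 2: 34→49
Sum = 3+12+22+34+49 = 120.
EDD (increasing due date): Job 1 Job 2 Job 3 Job 4 Job 5.
Job 1: 0→3
Job 2: 3→18
Job 3: 18→30
Job 4: 30→39
Job 5: 39→49
Sum = 3+18+30+39+49 = 139.
LPT (decreasing processing time): Job 2 Job 3 Job 5 Job 4 Job 1.
Job 2: 0→15
Job 3: 15→27
Job 5: 27→37
Job 4: 37→46
Job 1: 46→49
Sum = 15+27+37+46+49 = 174.
FIFO (arrival order): Job 1 Job 2 Job 3 Job 4 Job 5.
Job 1: 0→3
Job 2: 3→18
Job 3: 18→30
Job 4: 30→39
Job 5: 39→49
Sum = 3+18+30+39+49 = 139.
SPT 120, EDD 139, LPT 174, FIFO 139 → minimum 120.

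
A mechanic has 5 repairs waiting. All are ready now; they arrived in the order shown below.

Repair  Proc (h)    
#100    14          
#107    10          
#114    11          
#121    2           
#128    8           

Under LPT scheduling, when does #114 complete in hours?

LPT (decreasing processing time): #100 #114 #107 #128 #121.
#100: 0→14
#114: 14→25

25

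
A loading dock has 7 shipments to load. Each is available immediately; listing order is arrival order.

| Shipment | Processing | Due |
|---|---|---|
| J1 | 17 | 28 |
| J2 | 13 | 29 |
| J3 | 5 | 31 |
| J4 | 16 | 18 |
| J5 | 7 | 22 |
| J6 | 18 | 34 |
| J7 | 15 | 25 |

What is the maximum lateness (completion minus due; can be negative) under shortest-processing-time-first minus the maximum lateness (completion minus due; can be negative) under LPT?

SPT (increasing processing time): J3 J5 J2 J7 J4 J1 J6.
J3: 0→5, due 31, lateness -26
J5: 5→12, due 22, lateness -10
J2: 12→25, due 29, lateness -4
J7: 25→40, due 25, lateness 15
J4: 40→56, due 18, lateness 38
J1: 56→73, due 28, lateness 45
J6: 73→91, due 34, lateness 57
Maximum = 57.
LPT (decreasing processing time): J6 J1 J4 J7 J2 J5 J3.
J6: 0→18, due 34, lateness -16
J1: 18→35, due 28, lateness 7
J4: 35→51, due 18, lateness 33
J7: 51→66, due 25, lateness 41
J2: 66→79, due 29, lateness 50
J5: 79→86, due 22, lateness 64
J3: 86→91, due 31, lateness 60
Maximum = 64.
Difference = 57 − 64 = -7.

-7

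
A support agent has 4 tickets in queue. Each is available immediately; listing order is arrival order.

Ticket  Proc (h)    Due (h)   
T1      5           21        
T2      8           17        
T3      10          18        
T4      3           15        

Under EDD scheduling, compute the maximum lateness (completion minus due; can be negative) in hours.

EDD (increasing due date): T4 T2 T3 T1.
T4: 0→3, due 15, lateness -12
T2: 3→11, due 17, lateness -6
T3: 11→21, due 18, lateness 3
T1: 21→26, due 21, lateness 5
Maximum = 5.

5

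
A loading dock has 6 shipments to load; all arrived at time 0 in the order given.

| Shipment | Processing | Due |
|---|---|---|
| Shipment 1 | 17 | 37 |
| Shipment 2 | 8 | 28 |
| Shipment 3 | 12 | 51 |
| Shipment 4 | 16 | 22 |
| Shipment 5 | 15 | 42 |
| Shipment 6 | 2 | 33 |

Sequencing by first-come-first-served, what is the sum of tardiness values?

FIFO (arrival order): Shipment 1 Shipment 2 Shipment 3 Shipment 4 Shipment 5 Shipment 6.
Shipment 1: 0→17, due 37, tardiness 0
Shipment 2: 17→25, due 28, tardiness 0
Shipment 3: 25→37, due 51, tardiness 0
Shipment 4: 37→53, due 22, tardiness 31
Shipment 5: 53→68, due 42, tardiness 26
Shipment 6: 68→70, due 33, tardiness 37
Sum = 0+0+0+31+26+37 = 94.

94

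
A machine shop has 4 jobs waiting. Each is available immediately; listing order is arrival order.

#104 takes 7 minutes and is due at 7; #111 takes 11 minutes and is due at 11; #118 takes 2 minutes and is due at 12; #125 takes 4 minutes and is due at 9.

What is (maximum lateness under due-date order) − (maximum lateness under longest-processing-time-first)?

-1

EDD (increasing due date): #104 #125 #111 #118.
#104: 0→7, due 7, lateness 0
#125: 7→11, due 9, lateness 2
#111: 11→22, due 11, lateness 11
#118: 22→24, due 12, lateness 12
Maximum = 12.
LPT (decreasing processing time): #111 #104 #125 #118.
#111: 0→11, due 11, lateness 0
#104: 11→18, due 7, lateness 11
#125: 18→22, due 9, lateness 13
#118: 22→24, due 12, lateness 12
Maximum = 13.
Difference = 12 − 13 = -1.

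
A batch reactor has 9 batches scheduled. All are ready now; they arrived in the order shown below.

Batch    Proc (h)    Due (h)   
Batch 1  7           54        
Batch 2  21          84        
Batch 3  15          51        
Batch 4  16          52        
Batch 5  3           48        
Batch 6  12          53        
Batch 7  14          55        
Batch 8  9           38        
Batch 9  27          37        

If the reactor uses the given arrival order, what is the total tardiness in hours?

221

FIFO (arrival order): Batch 1 Batch 2 Batch 3 Batch 4 Batch 5 Batch 6 Batch 7 Batch 8 Batch 9.
Batch 1: 0→7, due 54, tardiness 0
Batch 2: 7→28, due 84, tardiness 0
Batch 3: 28→43, due 51, tardiness 0
Batch 4: 43→59, due 52, tardiness 7
Batch 5: 59→62, due 48, tardiness 14
Batch 6: 62→74, due 53, tardiness 21
Batch 7: 74→88, due 55, tardiness 33
Batch 8: 88→97, due 38, tardiness 59
Batch 9: 97→124, due 37, tardiness 87
Sum = 0+0+0+7+14+21+33+59+87 = 221.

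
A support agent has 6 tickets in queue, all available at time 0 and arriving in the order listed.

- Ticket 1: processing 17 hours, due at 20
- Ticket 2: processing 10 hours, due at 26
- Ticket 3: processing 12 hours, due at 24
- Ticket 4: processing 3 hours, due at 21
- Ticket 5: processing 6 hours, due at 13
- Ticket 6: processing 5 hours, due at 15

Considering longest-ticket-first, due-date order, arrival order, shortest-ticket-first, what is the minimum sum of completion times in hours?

LPT (decreasing processing time): Ticket 1 Ticket 3 Ticket 2 Ticket 5 Ticket 6 Ticket 4.
Ticket 1: 0→17
Ticket 3: 17→29
Ticket 2: 29→39
Ticket 5: 39→45
Ticket 6: 45→50
Ticket 4: 50→53
Sum = 17+29+39+45+50+53 = 233.
EDD (increasing due date): Ticket 5 Ticket 6 Ticket 1 Ticket 4 Ticket 3 Ticket 2.
Ticket 5: 0→6
Ticket 6: 6→11
Ticket 1: 11→28
Ticket 4: 28→31
Ticket 3: 31→43
Ticket 2: 43→53
Sum = 6+11+28+31+43+53 = 172.
FIFO (arrival order): Ticket 1 Ticket 2 Ticket 3 Ticket 4 Ticket 5 Ticket 6.
Ticket 1: 0→17
Ticket 2: 17→27
Ticket 3: 27→39
Ticket 4: 39→42
Ticket 5: 42→48
Ticket 6: 48→53
Sum = 17+27+39+42+48+53 = 226.
SPT (increasing processing time): Ticket 4 Ticket 6 Ticket 5 Ticket 2 Ticket 3 Ticket 1.
Ticket 4: 0→3
Ticket 6: 3→8
Ticket 5: 8→14
Ticket 2: 14→24
Ticket 3: 24→36
Ticket 1: 36→53
Sum = 3+8+14+24+36+53 = 138.
LPT 233, EDD 172, FIFO 226, SPT 138 → minimum 138.

138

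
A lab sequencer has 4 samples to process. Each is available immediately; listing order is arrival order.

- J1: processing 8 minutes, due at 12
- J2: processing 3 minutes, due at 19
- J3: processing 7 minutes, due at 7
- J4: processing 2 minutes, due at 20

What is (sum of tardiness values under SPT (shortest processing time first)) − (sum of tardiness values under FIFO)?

SPT (increasing processing time): J4 J2 J3 J1.
J4: 0→2, due 20, tardiness 0
J2: 2→5, due 19, tardiness 0
J3: 5→12, due 7, tardiness 5
J1: 12→20, due 12, tardiness 8
Sum = 0+0+5+8 = 13.
FIFO (arrival order): J1 J2 J3 J4.
J1: 0→8, due 12, tardiness 0
J2: 8→11, due 19, tardiness 0
J3: 11→18, due 7, tardiness 11
J4: 18→20, due 20, tardiness 0
Sum = 0+0+11+0 = 11.
Difference = 13 − 11 = 2.

2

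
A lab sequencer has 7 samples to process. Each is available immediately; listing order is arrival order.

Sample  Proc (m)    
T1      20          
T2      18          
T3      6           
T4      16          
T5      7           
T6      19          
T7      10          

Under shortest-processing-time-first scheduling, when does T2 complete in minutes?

SPT (increasing processing time): T3 T5 T7 T4 T2 T6 T1.
T3: 0→6
T5: 6→13
T7: 13→23
T4: 23→39
T2: 39→57

57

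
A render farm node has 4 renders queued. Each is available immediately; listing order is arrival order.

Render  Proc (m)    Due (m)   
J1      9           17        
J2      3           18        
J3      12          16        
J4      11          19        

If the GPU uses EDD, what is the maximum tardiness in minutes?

EDD (increasing due date): J3 J1 J2 J4.
J3: 0→12, due 16, tardiness 0
J1: 12→21, due 17, tardiness 4
J2: 21→24, due 18, tardiness 6
J4: 24→35, due 19, tardiness 16
Maximum = 16.

16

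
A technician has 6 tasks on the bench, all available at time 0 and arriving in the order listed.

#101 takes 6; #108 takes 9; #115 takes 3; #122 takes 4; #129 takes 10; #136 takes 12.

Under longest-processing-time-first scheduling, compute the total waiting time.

143

LPT (decreasing processing time): #136 #129 #108 #101 #122 #115.
#136: waits 0, runs 0→12
#129: waits 12, runs 12→22
#108: waits 22, runs 22→31
#101: waits 31, runs 31→37
#122: waits 37, runs 37→41
#115: waits 41, runs 41→44
Sum = 0+12+22+31+37+41 = 143.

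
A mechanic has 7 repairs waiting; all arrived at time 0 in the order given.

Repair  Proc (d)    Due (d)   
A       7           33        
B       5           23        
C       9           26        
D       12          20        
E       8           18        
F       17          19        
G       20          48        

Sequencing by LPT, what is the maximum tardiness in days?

LPT (decreasing processing time): G F D C E A B.
G: 0→20, due 48, tardiness 0
F: 20→37, due 19, tardiness 18
D: 37→49, due 20, tardiness 29
C: 49→58, due 26, tardiness 32
E: 58→66, due 18, tardiness 48
A: 66→73, due 33, tardiness 40
B: 73→78, due 23, tardiness 55
Maximum = 55.

55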